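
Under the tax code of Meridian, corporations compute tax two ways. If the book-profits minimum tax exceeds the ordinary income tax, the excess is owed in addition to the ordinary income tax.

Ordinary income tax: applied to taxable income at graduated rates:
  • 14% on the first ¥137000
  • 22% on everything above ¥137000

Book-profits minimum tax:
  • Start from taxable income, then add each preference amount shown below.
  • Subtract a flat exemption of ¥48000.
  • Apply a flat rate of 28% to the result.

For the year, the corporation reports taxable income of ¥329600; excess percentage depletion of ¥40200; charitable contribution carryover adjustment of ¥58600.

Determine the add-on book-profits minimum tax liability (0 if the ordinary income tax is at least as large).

Book-profits minimum tax:
  Adjusted income: ¥329600 + ¥40200 + ¥58600 = ¥428400
  Less exemption ¥48000 → base ¥380400
  ¥380400 × 28% = ¥106512

Ordinary income tax:
  ¥137000 × 14% = ¥19180
  ¥192600 × 22% = ¥42372
  → ¥61552

Excess of book-profits minimum tax over ordinary income tax: ¥106512 − ¥61552 = ¥44960.

¥44960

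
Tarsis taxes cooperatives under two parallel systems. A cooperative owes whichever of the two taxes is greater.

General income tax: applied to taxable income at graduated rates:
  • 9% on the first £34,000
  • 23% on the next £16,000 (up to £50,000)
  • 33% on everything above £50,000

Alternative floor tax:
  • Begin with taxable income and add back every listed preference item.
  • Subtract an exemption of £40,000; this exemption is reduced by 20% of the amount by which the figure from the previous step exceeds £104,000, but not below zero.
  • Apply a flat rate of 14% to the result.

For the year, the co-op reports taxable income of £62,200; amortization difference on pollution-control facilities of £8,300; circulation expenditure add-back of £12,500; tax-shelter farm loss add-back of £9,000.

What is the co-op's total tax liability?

£10,766

General income tax:
  £34,000 × 9% = £3,060
  £16,000 × 23% = £3,680
  £12,200 × 33% = £4,026
  → £10,766

Alternative floor tax:
  Adjusted income: £62,200 + £8,300 + £12,500 + £9,000 = £92,000
  Exemption: £92,000 ≤ £104,000, so full £40,000 applies
  Base: £92,000 − £40,000 = £52,000
  £52,000 × 14% = £7,280

£10,766 > £7,280, so the general income tax governs.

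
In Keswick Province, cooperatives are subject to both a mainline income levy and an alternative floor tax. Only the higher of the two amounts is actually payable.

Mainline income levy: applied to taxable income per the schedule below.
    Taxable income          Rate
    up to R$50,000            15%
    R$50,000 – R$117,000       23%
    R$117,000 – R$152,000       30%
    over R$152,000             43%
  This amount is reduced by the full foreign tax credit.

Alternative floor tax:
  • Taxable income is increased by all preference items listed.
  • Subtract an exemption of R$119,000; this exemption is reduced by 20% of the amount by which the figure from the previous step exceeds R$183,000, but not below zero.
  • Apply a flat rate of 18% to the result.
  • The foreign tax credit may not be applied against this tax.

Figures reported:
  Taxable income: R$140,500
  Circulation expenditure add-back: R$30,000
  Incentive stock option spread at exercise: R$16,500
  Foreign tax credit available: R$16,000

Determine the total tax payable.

Mainline income levy:
  R$50,000 × 15% = R$7,500
  R$67,000 × 23% = R$15,410
  R$23,500 × 30% = R$7,050
  → R$29,960
  Less foreign tax credit R$16,000 → R$13,960

Alternative floor tax:
  Adjusted income: R$140,500 + R$30,000 + R$16,500 = R$187,000
  Exemption: R$119,000 − 20% × (R$187,000 − R$183,000) = R$119,000 − R$800 = R$118,200
  Base: R$187,000 − R$118,200 = R$68,800
  R$68,800 × 18% = R$12,384

R$13,960 > R$12,384, so the mainline income levy governs.

R$13,960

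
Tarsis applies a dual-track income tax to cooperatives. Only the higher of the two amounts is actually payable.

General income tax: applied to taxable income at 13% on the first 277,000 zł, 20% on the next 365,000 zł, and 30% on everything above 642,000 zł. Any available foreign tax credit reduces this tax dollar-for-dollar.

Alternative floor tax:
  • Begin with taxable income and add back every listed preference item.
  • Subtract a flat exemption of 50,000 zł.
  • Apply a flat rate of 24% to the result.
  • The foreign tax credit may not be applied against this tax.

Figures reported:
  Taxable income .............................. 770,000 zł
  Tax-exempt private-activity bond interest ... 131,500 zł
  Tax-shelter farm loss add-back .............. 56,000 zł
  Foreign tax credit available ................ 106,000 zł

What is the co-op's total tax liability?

217,800 zł

Alternative floor tax:
  Adjusted income: 770,000 zł + 131,500 zł + 56,000 zł = 957,500 zł
  Less exemption 50,000 zł → base 907,500 zł
  907,500 zł × 24% = 217,800 zł

General income tax:
  277,000 zł × 13% = 36,010 zł
  365,000 zł × 20% = 73,000 zł
  128,000 zł × 30% = 38,400 zł
  → 147,410 zł
  Less foreign tax credit 106,000 zł → 41,410 zł

217,800 zł > 41,410 zł, so the alternative floor tax is the binding amount.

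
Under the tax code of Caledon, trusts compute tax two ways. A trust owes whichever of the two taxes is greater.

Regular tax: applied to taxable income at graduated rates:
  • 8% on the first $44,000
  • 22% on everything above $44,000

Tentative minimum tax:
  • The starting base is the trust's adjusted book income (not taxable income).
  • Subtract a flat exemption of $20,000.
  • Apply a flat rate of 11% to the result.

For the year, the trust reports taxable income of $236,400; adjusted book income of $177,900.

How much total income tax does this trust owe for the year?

Tentative minimum tax:
  Base (adjusted book income): $177,900
  Less exemption $20,000 → base $157,900
  $157,900 × 11% = $17,369

Regular tax:
  $44,000 × 8% = $3,520
  $192,400 × 22% = $42,328
  → $45,848

$45,848 > $17,369, so the regular tax governs.

$45,848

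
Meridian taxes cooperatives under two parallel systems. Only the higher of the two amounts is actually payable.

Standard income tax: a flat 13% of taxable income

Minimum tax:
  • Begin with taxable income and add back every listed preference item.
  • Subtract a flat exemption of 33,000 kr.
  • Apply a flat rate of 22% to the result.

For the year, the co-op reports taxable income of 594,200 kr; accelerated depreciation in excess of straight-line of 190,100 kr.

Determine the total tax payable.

165,286 kr

Minimum tax:
  Adjusted income: 594,200 kr + 190,100 kr = 784,300 kr
  Less exemption 33,000 kr → base 751,300 kr
  751,300 kr × 22% = 165,286 kr

Standard income tax:
  594,200 kr × 13% = 77,246 kr

165,286 kr > 77,246 kr, so the minimum tax is the binding amount.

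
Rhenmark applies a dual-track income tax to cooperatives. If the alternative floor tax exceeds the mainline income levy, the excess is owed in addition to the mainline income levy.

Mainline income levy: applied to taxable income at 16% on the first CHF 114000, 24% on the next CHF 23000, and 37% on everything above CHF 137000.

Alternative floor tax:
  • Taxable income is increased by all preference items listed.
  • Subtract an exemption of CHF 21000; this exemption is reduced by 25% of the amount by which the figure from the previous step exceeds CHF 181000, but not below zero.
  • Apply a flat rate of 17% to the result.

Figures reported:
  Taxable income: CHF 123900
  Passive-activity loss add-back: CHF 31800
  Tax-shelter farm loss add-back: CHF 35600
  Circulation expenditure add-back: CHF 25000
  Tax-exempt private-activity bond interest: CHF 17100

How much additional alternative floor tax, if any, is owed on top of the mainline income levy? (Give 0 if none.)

Mainline income levy:
  CHF 114000 × 16% = CHF 18240
  CHF 9900 × 24% = CHF 2376
  → CHF 20616

Alternative floor tax:
  Adjusted income: CHF 123900 + CHF 31800 + CHF 35600 + CHF 25000 + CHF 17100 = CHF 233400
  Exemption: CHF 21000 − 25% × (CHF 233400 − CHF 181000) = CHF 21000 − CHF 13100 = CHF 7900
  Base: CHF 233400 − CHF 7900 = CHF 225500
  CHF 225500 × 17% = CHF 38335

Excess of alternative floor tax over mainline income levy: CHF 38335 − CHF 20616 = CHF 17719.

CHF 17719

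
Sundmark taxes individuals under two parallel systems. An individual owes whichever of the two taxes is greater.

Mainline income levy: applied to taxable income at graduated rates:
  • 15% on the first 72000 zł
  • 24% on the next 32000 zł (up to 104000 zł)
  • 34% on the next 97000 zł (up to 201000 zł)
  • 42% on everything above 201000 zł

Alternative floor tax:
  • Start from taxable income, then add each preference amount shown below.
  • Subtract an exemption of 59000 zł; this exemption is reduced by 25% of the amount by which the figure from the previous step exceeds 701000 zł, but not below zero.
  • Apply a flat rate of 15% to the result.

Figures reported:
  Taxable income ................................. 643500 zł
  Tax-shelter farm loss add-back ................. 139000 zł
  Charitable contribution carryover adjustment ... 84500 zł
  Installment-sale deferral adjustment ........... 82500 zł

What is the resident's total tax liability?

Alternative floor tax:
  Adjusted income: 643500 zł + 139000 zł + 84500 zł + 82500 zł = 949500 zł
  Exemption: 25% × (949500 zł − 701000 zł) = 62125 zł ≥ 59000 zł, so the exemption is fully phased out
  Base: 949500 zł − 0 zł = 949500 zł
  949500 zł × 15% = 142425 zł

Mainline income levy:
  72000 zł × 15% = 10800 zł
  32000 zł × 24% = 7680 zł
  97000 zł × 34% = 32980 zł
  442500 zł × 42% = 185850 zł
  → 237310 zł

237310 zł > 142425 zł, so the mainline income levy governs.

237310 zł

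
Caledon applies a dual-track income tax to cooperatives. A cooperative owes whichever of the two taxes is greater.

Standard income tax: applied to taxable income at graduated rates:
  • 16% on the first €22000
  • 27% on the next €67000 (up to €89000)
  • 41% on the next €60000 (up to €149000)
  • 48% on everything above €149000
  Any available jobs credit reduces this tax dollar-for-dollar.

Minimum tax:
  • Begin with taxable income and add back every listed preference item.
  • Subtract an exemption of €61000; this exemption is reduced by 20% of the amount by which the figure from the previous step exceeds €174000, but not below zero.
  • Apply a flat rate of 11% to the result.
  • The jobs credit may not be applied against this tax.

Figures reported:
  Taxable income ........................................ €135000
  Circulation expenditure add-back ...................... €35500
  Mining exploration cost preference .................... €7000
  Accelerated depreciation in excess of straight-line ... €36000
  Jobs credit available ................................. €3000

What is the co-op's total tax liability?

€37470

Minimum tax:
  Adjusted income: €135000 + €35500 + €7000 + €36000 = €213500
  Exemption: €61000 − 20% × (€213500 − €174000) = €61000 − €7900 = €53100
  Base: €213500 − €53100 = €160400
  €160400 × 11% = €17644

Standard income tax:
  €22000 × 16% = €3520
  €67000 × 27% = €18090
  €46000 × 41% = €18860
  → €40470
  Less jobs credit €3000 → €37470

€37470 > €17644, so the standard income tax governs.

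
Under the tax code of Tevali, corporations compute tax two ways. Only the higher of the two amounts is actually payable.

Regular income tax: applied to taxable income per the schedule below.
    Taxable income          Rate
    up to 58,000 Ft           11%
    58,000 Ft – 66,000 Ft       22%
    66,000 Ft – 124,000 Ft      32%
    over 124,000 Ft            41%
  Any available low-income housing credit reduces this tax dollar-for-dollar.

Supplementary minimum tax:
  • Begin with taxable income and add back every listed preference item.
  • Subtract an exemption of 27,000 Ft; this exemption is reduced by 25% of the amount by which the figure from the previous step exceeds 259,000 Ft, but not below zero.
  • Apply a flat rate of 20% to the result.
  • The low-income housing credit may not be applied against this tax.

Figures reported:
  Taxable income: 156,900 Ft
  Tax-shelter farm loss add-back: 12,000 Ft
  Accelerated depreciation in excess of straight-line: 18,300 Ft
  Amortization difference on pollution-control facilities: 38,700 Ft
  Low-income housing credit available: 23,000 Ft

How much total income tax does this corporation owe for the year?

39,780 Ft

Regular income tax:
  58,000 Ft × 11% = 6,380 Ft
  8,000 Ft × 22% = 1,760 Ft
  58,000 Ft × 32% = 18,560 Ft
  32,900 Ft × 41% = 13,489 Ft
  → 40,189 Ft
  Less low-income housing credit 23,000 Ft → 17,189 Ft

Supplementary minimum tax:
  Adjusted income: 156,900 Ft + 12,000 Ft + 18,300 Ft + 38,700 Ft = 225,900 Ft
  Exemption: 225,900 Ft ≤ 259,000 Ft, so full 27,000 Ft applies
  Base: 225,900 Ft − 27,000 Ft = 198,900 Ft
  198,900 Ft × 20% = 39,780 Ft

39,780 Ft > 17,189 Ft, so the supplementary minimum tax is the binding amount.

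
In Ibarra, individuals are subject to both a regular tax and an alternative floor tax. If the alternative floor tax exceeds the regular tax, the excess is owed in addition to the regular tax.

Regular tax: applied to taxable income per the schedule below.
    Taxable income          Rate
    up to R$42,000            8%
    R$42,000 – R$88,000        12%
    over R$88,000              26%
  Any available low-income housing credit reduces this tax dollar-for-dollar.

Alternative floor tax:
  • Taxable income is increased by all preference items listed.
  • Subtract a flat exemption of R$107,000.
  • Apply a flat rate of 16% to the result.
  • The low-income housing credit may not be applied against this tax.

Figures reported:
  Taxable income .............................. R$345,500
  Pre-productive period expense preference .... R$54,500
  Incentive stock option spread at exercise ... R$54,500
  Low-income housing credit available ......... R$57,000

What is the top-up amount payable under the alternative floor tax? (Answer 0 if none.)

R$36,770

Alternative floor tax:
  Adjusted income: R$345,500 + R$54,500 + R$54,500 = R$454,500
  Less exemption R$107,000 → base R$347,500
  R$347,500 × 16% = R$55,600

Regular tax:
  R$42,000 × 8% = R$3,360
  R$46,000 × 12% = R$5,520
  R$257,500 × 26% = R$66,950
  → R$75,830
  Less low-income housing credit R$57,000 → R$18,830

Excess of alternative floor tax over regular tax: R$55,600 − R$18,830 = R$36,770.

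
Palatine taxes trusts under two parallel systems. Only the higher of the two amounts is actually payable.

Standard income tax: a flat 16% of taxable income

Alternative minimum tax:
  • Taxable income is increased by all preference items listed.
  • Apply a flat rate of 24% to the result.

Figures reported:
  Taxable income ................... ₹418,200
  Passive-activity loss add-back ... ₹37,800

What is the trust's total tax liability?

Standard income tax:
  ₹418,200 × 16% = ₹66,912

Alternative minimum tax:
  Adjusted income: ₹418,200 + ₹37,800 = ₹456,000
  ₹456,000 × 24% = ₹109,440

₹109,440 > ₹66,912, so the alternative minimum tax is the binding amount.

₹109,440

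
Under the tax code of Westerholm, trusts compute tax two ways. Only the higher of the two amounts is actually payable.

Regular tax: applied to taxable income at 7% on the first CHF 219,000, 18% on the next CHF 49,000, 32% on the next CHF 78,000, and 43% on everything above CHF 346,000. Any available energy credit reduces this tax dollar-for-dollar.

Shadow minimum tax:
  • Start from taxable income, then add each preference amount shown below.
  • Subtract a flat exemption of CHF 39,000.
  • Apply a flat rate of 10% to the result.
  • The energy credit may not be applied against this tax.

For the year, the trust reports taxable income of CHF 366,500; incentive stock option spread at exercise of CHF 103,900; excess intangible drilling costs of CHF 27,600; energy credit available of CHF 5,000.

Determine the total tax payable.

CHF 52,925

Shadow minimum tax:
  Adjusted income: CHF 366,500 + CHF 103,900 + CHF 27,600 = CHF 498,000
  Less exemption CHF 39,000 → base CHF 459,000
  CHF 459,000 × 10% = CHF 45,900

Regular tax:
  CHF 219,000 × 7% = CHF 15,330
  CHF 49,000 × 18% = CHF 8,820
  CHF 78,000 × 32% = CHF 24,960
  CHF 20,500 × 43% = CHF 8,815
  → CHF 57,925
  Less energy credit CHF 5,000 → CHF 52,925

CHF 52,925 > CHF 45,900, so the regular tax governs.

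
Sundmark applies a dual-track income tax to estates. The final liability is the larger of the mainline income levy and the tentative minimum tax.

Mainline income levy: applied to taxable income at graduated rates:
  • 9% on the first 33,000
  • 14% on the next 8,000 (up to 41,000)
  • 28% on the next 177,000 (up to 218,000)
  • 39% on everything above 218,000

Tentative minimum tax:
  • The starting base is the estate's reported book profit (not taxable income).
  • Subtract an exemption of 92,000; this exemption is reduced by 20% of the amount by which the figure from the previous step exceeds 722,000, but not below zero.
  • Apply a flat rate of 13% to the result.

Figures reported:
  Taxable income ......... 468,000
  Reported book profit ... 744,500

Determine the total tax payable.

Mainline income levy:
  33,000 × 9% = 2,970
  8,000 × 14% = 1,120
  177,000 × 28% = 49,560
  250,000 × 39% = 97,500
  → 151,150

Tentative minimum tax:
  Base (reported book profit): 744,500
  Exemption: 92,000 − 20% × (744,500 − 722,000) = 92,000 − 4,500 = 87,500
  Base: 744,500 − 87,500 = 657,000
  657,000 × 13% = 85,410

151,150 > 85,410, so the mainline income levy governs.

151,150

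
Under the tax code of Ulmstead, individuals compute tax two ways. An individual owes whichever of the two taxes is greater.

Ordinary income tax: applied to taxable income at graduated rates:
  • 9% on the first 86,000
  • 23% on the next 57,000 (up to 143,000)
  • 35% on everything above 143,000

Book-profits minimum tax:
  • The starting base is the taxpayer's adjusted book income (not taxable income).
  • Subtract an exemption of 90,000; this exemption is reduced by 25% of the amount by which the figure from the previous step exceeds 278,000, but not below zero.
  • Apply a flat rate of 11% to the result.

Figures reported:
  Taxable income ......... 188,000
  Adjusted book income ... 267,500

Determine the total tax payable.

Book-profits minimum tax:
  Base (adjusted book income): 267,500
  Exemption: 267,500 ≤ 278,000, so full 90,000 applies
  Base: 267,500 − 90,000 = 177,500
  177,500 × 11% = 19,525

Ordinary income tax:
  86,000 × 9% = 7,740
  57,000 × 23% = 13,110
  45,000 × 35% = 15,750
  → 36,600

36,600 > 19,525, so the ordinary income tax governs.

36,600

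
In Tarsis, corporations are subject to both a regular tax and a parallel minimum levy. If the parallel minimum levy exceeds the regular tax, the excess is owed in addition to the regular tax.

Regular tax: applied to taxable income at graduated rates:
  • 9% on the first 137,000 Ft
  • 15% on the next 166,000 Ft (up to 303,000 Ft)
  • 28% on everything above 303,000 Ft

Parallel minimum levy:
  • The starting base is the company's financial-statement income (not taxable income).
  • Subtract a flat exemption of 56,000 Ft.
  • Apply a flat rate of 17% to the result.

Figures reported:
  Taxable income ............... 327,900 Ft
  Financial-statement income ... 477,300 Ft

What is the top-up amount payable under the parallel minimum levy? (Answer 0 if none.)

Regular tax:
  137,000 Ft × 9% = 12,330 Ft
  166,000 Ft × 15% = 24,900 Ft
  24,900 Ft × 28% = 6,972 Ft
  → 44,202 Ft

Parallel minimum levy:
  Base (financial-statement income): 477,300 Ft
  Less exemption 56,000 Ft → base 421,300 Ft
  421,300 Ft × 17% = 71,621 Ft

Excess of parallel minimum levy over regular tax: 71,621 Ft − 44,202 Ft = 27,419 Ft.

27,419 Ft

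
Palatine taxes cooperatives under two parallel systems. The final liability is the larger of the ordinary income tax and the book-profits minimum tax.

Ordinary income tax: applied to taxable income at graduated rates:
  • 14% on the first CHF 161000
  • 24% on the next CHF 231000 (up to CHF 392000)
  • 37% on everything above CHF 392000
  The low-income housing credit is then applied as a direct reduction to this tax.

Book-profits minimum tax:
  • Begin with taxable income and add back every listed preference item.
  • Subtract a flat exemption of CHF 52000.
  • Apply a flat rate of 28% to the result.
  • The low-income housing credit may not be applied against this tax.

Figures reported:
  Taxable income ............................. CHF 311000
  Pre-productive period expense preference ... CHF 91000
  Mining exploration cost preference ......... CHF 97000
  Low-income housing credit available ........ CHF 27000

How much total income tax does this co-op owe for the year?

CHF 125160

Book-profits minimum tax:
  Adjusted income: CHF 311000 + CHF 91000 + CHF 97000 = CHF 499000
  Less exemption CHF 52000 → base CHF 447000
  CHF 447000 × 28% = CHF 125160

Ordinary income tax:
  CHF 161000 × 14% = CHF 22540
  CHF 150000 × 24% = CHF 36000
  → CHF 58540
  Less low-income housing credit CHF 27000 → CHF 31540

CHF 125160 > CHF 31540, so the book-profits minimum tax is the binding amount.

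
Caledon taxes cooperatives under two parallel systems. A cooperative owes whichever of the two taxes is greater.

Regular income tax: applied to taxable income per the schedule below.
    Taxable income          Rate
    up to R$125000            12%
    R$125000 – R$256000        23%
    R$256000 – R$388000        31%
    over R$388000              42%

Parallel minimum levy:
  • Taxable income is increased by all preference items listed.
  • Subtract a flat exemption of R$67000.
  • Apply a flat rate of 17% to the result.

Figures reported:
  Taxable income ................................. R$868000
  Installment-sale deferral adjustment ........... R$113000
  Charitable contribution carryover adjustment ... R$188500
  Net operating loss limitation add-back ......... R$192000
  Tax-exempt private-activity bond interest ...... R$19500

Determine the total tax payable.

R$287650

Parallel minimum levy:
  Adjusted income: R$868000 + R$113000 + R$188500 + R$192000 + R$19500 = R$1381000
  Less exemption R$67000 → base R$1314000
  R$1314000 × 17% = R$223380

Regular income tax:
  R$125000 × 12% = R$15000
  R$131000 × 23% = R$30130
  R$132000 × 31% = R$40920
  R$480000 × 42% = R$201600
  → R$287650

R$287650 > R$223380, so the regular income tax governs.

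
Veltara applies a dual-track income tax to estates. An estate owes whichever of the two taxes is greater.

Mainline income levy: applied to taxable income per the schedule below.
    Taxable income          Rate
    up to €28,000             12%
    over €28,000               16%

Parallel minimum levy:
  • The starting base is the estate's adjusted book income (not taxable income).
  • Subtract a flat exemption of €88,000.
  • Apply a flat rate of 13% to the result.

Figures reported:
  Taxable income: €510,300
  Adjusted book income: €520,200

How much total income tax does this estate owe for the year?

Mainline income levy:
  €28,000 × 12% = €3,360
  €482,300 × 16% = €77,168
  → €80,528

Parallel minimum levy:
  Base (adjusted book income): €520,200
  Less exemption €88,000 → base €432,200
  €432,200 × 13% = €56,186

€80,528 > €56,186, so the mainline income levy governs.

€80,528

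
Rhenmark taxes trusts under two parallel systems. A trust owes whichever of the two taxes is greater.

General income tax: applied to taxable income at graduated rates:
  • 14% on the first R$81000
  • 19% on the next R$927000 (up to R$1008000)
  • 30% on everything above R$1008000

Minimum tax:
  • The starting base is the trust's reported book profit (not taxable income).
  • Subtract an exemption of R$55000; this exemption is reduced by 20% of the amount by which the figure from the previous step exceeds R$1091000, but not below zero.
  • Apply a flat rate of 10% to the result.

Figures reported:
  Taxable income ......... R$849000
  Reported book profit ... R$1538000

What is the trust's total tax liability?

General income tax:
  R$81000 × 14% = R$11340
  R$768000 × 19% = R$145920
  → R$157260

Minimum tax:
  Base (reported book profit): R$1538000
  Exemption: 20% × (R$1538000 − R$1091000) = R$89400 ≥ R$55000, so the exemption is fully phased out
  Base: R$1538000 − R$0 = R$1538000
  R$1538000 × 10% = R$153800

R$157260 > R$153800, so the general income tax governs.

R$157260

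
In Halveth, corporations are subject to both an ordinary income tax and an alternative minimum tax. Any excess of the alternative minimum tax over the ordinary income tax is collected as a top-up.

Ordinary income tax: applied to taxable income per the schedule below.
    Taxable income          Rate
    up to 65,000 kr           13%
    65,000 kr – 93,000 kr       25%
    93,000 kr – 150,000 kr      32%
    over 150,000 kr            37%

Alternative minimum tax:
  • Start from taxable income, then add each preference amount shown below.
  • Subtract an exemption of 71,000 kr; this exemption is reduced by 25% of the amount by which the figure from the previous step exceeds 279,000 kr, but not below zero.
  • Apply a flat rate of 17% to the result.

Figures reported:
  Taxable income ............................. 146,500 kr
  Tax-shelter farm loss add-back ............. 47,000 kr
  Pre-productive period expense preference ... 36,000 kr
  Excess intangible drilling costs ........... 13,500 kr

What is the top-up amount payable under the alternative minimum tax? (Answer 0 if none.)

0 kr

Ordinary income tax:
  65,000 kr × 13% = 8,450 kr
  28,000 kr × 25% = 7,000 kr
  53,500 kr × 32% = 17,120 kr
  → 32,570 kr

Alternative minimum tax:
  Adjusted income: 146,500 kr + 47,000 kr + 36,000 kr + 13,500 kr = 243,000 kr
  Exemption: 243,000 kr ≤ 279,000 kr, so full 71,000 kr applies
  Base: 243,000 kr − 71,000 kr = 172,000 kr
  172,000 kr × 17% = 29,240 kr

29,240 kr ≤ 32,570 kr, so no add-on is due.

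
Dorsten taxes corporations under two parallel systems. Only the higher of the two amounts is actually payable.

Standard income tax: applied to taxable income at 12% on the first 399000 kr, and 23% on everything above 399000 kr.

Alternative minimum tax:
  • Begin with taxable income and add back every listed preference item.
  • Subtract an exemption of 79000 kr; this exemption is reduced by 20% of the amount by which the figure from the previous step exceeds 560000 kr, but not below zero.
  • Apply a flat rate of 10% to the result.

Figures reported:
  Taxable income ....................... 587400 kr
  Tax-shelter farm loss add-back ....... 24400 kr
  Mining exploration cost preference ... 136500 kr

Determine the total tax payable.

91212 kr

Alternative minimum tax:
  Adjusted income: 587400 kr + 24400 kr + 136500 kr = 748300 kr
  Exemption: 79000 kr − 20% × (748300 kr − 560000 kr) = 79000 kr − 37660 kr = 41340 kr
  Base: 748300 kr − 41340 kr = 706960 kr
  706960 kr × 10% = 70696 kr

Standard income tax:
  399000 kr × 12% = 47880 kr
  188400 kr × 23% = 43332 kr
  → 91212 kr

91212 kr > 70696 kr, so the standard income tax governs.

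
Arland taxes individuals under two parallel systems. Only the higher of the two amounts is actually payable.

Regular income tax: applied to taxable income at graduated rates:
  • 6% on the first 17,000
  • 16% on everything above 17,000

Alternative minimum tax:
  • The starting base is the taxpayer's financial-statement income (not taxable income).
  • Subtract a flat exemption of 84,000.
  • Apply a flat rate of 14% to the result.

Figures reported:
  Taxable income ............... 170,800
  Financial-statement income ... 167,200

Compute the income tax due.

Alternative minimum tax:
  Base (financial-statement income): 167,200
  Less exemption 84,000 → base 83,200
  83,200 × 14% = 11,648

Regular income tax:
  17,000 × 6% = 1,020
  153,800 × 16% = 24,608
  → 25,628

25,628 > 11,648, so the regular income tax governs.

25,628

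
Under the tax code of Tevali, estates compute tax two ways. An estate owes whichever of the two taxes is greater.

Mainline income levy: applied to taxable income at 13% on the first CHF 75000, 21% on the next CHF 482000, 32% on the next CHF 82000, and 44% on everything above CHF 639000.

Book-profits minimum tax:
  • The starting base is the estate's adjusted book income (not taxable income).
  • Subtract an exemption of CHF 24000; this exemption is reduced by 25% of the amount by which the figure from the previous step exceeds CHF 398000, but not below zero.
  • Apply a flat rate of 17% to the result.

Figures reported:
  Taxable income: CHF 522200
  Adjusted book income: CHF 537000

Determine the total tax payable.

CHF 103662

Book-profits minimum tax:
  Base (adjusted book income): CHF 537000
  Exemption: 25% × (CHF 537000 − CHF 398000) = CHF 34750 ≥ CHF 24000, so the exemption is fully phased out
  Base: CHF 537000 − CHF 0 = CHF 537000
  CHF 537000 × 17% = CHF 91290

Mainline income levy:
  CHF 75000 × 13% = CHF 9750
  CHF 447200 × 21% = CHF 93912
  → CHF 103662

CHF 103662 > CHF 91290, so the mainline income levy governs.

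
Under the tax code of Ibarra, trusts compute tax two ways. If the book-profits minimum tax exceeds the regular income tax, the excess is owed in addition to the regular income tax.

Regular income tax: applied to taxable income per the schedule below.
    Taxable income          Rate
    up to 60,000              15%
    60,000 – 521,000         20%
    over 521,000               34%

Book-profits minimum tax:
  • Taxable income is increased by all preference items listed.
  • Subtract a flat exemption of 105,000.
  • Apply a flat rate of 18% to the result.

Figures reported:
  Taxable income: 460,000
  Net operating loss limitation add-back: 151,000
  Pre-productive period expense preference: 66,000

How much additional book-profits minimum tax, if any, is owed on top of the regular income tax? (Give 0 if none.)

13,960

Book-profits minimum tax:
  Adjusted income: 460,000 + 151,000 + 66,000 = 677,000
  Less exemption 105,000 → base 572,000
  572,000 × 18% = 102,960

Regular income tax:
  60,000 × 15% = 9,000
  400,000 × 20% = 80,000
  → 89,000

Excess of book-profits minimum tax over regular income tax: 102,960 − 89,000 = 13,960.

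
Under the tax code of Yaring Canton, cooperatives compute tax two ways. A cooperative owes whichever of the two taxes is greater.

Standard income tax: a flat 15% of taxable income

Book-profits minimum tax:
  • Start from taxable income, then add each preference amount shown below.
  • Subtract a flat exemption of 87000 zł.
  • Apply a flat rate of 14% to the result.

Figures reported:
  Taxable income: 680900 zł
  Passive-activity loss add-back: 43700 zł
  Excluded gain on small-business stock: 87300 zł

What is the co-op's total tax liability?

Standard income tax:
  680900 zł × 15% = 102135 zł

Book-profits minimum tax:
  Adjusted income: 680900 zł + 43700 zł + 87300 zł = 811900 zł
  Less exemption 87000 zł → base 724900 zł
  724900 zł × 14% = 101486 zł

102135 zł > 101486 zł, so the standard income tax governs.

102135 zł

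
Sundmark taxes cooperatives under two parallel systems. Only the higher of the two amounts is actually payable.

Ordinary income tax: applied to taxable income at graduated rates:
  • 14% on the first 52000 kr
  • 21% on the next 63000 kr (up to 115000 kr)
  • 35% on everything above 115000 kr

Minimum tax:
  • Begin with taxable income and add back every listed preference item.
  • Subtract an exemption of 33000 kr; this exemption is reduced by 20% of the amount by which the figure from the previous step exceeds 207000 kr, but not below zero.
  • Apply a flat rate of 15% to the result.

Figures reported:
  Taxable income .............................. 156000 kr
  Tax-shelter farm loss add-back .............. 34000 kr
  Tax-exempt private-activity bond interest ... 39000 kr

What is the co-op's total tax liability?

34860 kr

Ordinary income tax:
  52000 kr × 14% = 7280 kr
  63000 kr × 21% = 13230 kr
  41000 kr × 35% = 14350 kr
  → 34860 kr

Minimum tax:
  Adjusted income: 156000 kr + 34000 kr + 39000 kr = 229000 kr
  Exemption: 33000 kr − 20% × (229000 kr − 207000 kr) = 33000 kr − 4400 kr = 28600 kr
  Base: 229000 kr − 28600 kr = 200400 kr
  200400 kr × 15% = 30060 kr

34860 kr > 30060 kr, so the ordinary income tax governs.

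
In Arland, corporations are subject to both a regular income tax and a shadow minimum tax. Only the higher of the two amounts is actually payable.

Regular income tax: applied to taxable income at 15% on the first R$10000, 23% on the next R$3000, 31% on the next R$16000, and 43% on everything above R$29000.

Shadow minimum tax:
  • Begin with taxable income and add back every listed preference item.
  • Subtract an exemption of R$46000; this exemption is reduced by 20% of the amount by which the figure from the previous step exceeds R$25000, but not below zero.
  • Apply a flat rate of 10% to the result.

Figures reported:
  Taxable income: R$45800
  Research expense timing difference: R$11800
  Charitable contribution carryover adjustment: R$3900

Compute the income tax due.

Regular income tax:
  R$10000 × 15% = R$1500
  R$3000 × 23% = R$690
  R$16000 × 31% = R$4960
  R$16800 × 43% = R$7224
  → R$14374

Shadow minimum tax:
  Adjusted income: R$45800 + R$11800 + R$3900 = R$61500
  Exemption: R$46000 − 20% × (R$61500 − R$25000) = R$46000 − R$7300 = R$38700
  Base: R$61500 − R$38700 = R$22800
  R$22800 × 10% = R$2280

R$14374 > R$2280, so the regular income tax governs.

R$14374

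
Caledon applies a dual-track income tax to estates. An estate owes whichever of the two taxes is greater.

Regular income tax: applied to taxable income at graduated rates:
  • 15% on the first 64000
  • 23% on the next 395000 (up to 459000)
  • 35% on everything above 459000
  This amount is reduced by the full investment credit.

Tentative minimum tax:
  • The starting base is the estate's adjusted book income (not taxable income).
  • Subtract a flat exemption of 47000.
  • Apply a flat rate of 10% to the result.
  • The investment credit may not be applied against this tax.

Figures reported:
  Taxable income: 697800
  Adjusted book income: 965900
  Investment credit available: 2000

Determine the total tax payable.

Regular income tax:
  64000 × 15% = 9600
  395000 × 23% = 90850
  238800 × 35% = 83580
  → 184030
  Less investment credit 2000 → 182030

Tentative minimum tax:
  Base (adjusted book income): 965900
  Less exemption 47000 → base 918900
  918900 × 10% = 91890

182030 > 91890, so the regular income tax governs.

182030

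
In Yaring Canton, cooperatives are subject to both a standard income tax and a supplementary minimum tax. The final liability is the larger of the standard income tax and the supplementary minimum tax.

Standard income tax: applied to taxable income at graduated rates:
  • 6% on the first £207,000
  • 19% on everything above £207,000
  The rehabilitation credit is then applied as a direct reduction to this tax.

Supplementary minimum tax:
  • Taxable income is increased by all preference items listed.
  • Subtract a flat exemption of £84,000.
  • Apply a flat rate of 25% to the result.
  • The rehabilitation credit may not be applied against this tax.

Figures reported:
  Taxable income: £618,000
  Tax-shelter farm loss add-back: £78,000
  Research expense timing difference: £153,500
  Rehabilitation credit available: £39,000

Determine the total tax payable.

Supplementary minimum tax:
  Adjusted income: £618,000 + £78,000 + £153,500 = £849,500
  Less exemption £84,000 → base £765,500
  £765,500 × 25% = £191,375

Standard income tax:
  £207,000 × 6% = £12,420
  £411,000 × 19% = £78,090
  → £90,510
  Less rehabilitation credit £39,000 → £51,510

£191,375 > £51,510, so the supplementary minimum tax is the binding amount.

£191,375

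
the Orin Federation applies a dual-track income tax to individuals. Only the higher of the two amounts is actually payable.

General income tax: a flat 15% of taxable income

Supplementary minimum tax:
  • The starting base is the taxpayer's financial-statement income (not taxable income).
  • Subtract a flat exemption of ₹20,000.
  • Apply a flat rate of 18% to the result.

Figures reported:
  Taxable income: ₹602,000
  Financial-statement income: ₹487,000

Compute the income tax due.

Supplementary minimum tax:
  Base (financial-statement income): ₹487,000
  Less exemption ₹20,000 → base ₹467,000
  ₹467,000 × 18% = ₹84,060

General income tax:
  ₹602,000 × 15% = ₹90,300

₹90,300 > ₹84,060, so the general income tax governs.

₹90,300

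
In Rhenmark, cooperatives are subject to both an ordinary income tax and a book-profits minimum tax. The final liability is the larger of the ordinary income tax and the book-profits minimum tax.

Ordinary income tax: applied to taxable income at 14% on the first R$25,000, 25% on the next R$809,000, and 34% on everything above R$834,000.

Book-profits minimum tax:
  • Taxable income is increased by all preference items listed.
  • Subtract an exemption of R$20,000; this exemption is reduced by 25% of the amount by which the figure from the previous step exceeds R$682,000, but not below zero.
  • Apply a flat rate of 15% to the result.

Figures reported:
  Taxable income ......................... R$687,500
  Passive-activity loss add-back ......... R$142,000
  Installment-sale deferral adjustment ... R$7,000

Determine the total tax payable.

R$169,125

Book-profits minimum tax:
  Adjusted income: R$687,500 + R$142,000 + R$7,000 = R$836,500
  Exemption: 25% × (R$836,500 − R$682,000) = R$38,625 ≥ R$20,000, so the exemption is fully phased out
  Base: R$836,500 − R$0 = R$836,500
  R$836,500 × 15% = R$125,475

Ordinary income tax:
  R$25,000 × 14% = R$3,500
  R$662,500 × 25% = R$165,625
  → R$169,125

R$169,125 > R$125,475, so the ordinary income tax governs.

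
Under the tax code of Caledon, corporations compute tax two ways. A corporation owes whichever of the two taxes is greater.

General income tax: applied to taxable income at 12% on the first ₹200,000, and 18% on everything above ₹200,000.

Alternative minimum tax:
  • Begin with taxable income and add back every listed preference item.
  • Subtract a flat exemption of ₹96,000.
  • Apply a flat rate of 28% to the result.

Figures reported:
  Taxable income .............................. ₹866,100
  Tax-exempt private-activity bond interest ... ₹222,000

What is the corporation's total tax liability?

General income tax:
  ₹200,000 × 12% = ₹24,000
  ₹666,100 × 18% = ₹119,898
  → ₹143,898

Alternative minimum tax:
  Adjusted income: ₹866,100 + ₹222,000 = ₹1,088,100
  Less exemption ₹96,000 → base ₹992,100
  ₹992,100 × 28% = ₹277,788

₹277,788 > ₹143,898, so the alternative minimum tax is the binding amount.

₹277,788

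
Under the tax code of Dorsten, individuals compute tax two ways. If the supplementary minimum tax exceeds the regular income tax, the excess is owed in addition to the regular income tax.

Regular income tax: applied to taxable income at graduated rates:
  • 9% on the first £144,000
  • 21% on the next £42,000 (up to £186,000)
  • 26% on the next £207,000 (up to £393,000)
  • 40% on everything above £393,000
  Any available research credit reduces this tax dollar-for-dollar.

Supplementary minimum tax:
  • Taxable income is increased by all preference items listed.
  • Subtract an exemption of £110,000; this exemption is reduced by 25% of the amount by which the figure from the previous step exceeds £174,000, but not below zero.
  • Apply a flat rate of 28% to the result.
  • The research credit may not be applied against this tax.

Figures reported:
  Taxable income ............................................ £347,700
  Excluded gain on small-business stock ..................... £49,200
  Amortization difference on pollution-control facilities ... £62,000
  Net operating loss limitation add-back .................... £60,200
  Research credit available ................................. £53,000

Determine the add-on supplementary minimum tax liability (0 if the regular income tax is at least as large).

£127,883

Supplementary minimum tax:
  Adjusted income: £347,700 + £49,200 + £62,000 + £60,200 = £519,100
  Exemption: £110,000 − 25% × (£519,100 − £174,000) = £110,000 − £86,275 = £23,725
  Base: £519,100 − £23,725 = £495,375
  £495,375 × 28% = £138,705

Regular income tax:
  £144,000 × 9% = £12,960
  £42,000 × 21% = £8,820
  £161,700 × 26% = £42,042
  → £63,822
  Less research credit £53,000 → £10,822

Excess of supplementary minimum tax over regular income tax: £138,705 − £10,822 = £127,883.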